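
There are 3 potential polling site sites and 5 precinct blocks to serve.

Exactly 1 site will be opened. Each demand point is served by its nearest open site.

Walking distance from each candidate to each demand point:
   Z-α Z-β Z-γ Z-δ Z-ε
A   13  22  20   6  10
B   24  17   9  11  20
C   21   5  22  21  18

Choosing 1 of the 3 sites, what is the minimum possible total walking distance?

Open {A}.
  Z-α→A 13, Z-β→A 22, Z-γ→A 20, Z-δ→A 6, Z-ε→A 10  ⇒ total 71.
Compare {B}: total 81.
Compare {C}: total 87.

71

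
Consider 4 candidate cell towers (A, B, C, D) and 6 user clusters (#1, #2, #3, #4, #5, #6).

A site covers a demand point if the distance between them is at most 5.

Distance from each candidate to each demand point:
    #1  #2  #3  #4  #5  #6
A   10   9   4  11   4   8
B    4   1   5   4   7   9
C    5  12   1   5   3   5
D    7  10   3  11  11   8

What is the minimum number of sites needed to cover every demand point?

2

Coverage sets (demand points within 5 of each site):
  A: {#3, #5}
  B: {#1, #2, #3, #4}
  C: {#1, #3, #4, #5, #6}
  D: {#3}
No single site covers all 6 demand points.
But {B, C} covers everything, so the minimum is 2.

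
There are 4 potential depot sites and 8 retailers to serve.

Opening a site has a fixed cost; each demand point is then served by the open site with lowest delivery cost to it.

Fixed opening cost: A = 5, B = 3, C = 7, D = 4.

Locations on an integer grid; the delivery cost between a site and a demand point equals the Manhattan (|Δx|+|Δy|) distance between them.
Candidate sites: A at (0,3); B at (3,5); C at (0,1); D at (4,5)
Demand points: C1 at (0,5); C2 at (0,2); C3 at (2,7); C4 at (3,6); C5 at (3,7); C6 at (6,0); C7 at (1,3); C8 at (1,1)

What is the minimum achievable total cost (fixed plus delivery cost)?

29

Open {A, B}: assign each demand point to its cheapest open site.
  C1→A 2, C2→A 1, C3→B 3, C4→B 1, C5→B 2, C6→B 8, C7→A 1, C8→A 3
  delivery cost 21, fixed 8 → total 29.
Compare {B, C}: delivery cost 21 + fixed 10 = 31.
Compare {A, D}: delivery cost 23 + fixed 9 = 32.
Compare {A, B, D}: delivery cost 20 + fixed 12 = 32.
All other subsets cost ≥ 31. Minimum total cost: 29.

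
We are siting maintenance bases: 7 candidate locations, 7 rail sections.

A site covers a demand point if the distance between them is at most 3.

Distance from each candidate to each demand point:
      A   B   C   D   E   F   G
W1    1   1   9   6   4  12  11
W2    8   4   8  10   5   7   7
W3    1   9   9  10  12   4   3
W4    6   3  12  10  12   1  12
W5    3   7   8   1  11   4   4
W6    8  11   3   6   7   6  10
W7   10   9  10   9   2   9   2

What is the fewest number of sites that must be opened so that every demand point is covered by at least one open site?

Coverage sets (demand points within 3 of each site):
  W1: {A, B}
  W2: {}
  W3: {A, G}
  W4: {B, F}
  W5: {A, D}
  W6: {C}
  W7: {E, G}
No 3 sites suffice: every size-3 union leaves at least one demand point uncovered.
But {W4, W5, W6, W7} covers everything, so the minimum is 4.

4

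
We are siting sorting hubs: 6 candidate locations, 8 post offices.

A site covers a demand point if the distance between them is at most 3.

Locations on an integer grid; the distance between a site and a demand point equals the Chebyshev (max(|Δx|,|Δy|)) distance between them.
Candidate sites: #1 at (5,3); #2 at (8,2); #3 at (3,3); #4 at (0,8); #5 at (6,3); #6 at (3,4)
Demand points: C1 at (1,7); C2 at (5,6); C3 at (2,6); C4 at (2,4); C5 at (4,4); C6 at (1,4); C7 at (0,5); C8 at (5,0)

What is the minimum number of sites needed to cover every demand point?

2

Coverage sets (demand points within 3 of each site):
  #1: {C2, C3, C4, C5, C8}
  #2: {C8}
  #3: {C2, C3, C4, C5, C6, C7, C8}
  #4: {C1, C3, C7}
  #5: {C2, C5, C8}
  #6: {C1, C2, C3, C4, C5, C6, C7}
No single site covers all 8 demand points.
But {#1, #6} covers everything, so the minimum is 2.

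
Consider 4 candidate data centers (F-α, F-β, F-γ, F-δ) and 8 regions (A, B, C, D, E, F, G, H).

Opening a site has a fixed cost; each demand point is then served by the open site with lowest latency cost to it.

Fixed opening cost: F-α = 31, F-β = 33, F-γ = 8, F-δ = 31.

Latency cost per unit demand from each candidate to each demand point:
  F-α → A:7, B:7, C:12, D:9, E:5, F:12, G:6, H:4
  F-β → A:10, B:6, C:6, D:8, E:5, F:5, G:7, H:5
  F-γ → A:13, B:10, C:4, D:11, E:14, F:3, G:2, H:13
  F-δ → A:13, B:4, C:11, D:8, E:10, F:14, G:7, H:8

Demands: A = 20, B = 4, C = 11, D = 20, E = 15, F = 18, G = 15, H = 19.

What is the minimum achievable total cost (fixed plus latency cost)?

665

Open {F-α, F-γ, F-δ}: assign each demand point to its cheapest open site.
  A→F-α 20×7=140, B→F-δ 4×4=16, C→F-γ 11×4=44, D→F-δ 20×8=160, E→F-α 15×5=75, F→F-γ 18×3=54, G→F-γ 15×2=30, H→F-α 19×4=76
  latency cost 595, fixed 70 → total 665.
Compare {F-α, F-γ}: latency cost 627 + fixed 39 = 666.
Compare {F-α, F-β, F-γ}: latency cost 603 + fixed 72 = 675.
Compare {F-α, F-β, F-γ, F-δ}: latency cost 595 + fixed 103 = 698.
All other subsets cost ≥ 666. Minimum total cost: 665.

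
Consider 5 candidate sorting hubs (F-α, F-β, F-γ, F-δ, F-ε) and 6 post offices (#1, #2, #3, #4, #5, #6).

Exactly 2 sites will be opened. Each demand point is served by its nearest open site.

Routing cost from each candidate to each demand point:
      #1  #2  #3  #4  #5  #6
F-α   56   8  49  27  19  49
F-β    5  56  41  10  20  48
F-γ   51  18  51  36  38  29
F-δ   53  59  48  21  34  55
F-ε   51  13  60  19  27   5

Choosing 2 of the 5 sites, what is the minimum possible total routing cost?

94

Open {F-β, F-ε}.
  #1→F-β 5, #2→F-ε 13, #3→F-β 41, #4→F-β 10, #5→F-β 20, #6→F-ε 5  ⇒ total 94.
Compare {F-β, F-γ}: total 123.
Compare {F-α, F-β}: total 131.
No size-2 selection does better; minimum is 94.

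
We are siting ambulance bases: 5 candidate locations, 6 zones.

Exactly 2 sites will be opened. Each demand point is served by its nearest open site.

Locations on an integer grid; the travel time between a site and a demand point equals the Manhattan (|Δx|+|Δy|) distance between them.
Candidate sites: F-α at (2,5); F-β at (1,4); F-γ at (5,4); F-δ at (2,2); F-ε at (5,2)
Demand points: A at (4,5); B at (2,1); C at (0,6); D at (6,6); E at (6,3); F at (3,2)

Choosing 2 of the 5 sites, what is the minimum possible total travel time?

15

Open {F-γ, F-δ}.
  A→F-γ 2, B→F-δ 1, C→F-δ 6, D→F-γ 3, E→F-γ 2, F→F-δ 1  ⇒ total 15.
Compare {F-α, F-δ}: total 17.
Compare {F-α, F-γ}: total 18.
No size-2 selection does better; minimum is 15.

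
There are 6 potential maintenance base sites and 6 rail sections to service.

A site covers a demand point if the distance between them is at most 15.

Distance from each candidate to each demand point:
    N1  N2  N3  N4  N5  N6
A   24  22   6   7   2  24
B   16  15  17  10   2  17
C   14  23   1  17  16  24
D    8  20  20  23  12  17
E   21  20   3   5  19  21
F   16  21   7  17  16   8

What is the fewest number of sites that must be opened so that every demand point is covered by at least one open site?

3

Coverage sets (demand points within 15 of each site):
  A: {N3, N4, N5}
  B: {N2, N4, N5}
  C: {N1, N3}
  D: {N1, N5}
  E: {N3, N4}
  F: {N3, N6}
No 2 sites suffice: every size-2 union leaves at least one demand point uncovered.
But {B, C, F} covers everything, so the minimum is 3.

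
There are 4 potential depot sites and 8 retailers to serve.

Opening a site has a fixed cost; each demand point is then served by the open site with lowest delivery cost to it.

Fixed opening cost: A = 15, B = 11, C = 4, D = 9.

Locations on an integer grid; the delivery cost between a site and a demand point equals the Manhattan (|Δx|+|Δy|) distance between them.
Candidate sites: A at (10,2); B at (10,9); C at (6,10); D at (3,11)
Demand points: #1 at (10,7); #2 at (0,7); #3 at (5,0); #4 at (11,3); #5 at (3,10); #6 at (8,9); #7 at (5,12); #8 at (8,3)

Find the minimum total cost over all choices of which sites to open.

54

Open {A, C}: assign each demand point to its cheapest open site.
  #1→A 5, #2→C 9, #3→A 7, #4→A 2, #5→C 3, #6→C 3, #7→C 3, #8→A 3
  delivery cost 35, fixed 19 → total 54.
Compare {A, D}: delivery cost 35 + fixed 24 = 59.
Compare {A, C, D}: delivery cost 31 + fixed 28 = 59.
Compare {B, C}: delivery cost 45 + fixed 15 = 60.
All other subsets cost ≥ 59. Minimum total cost: 54.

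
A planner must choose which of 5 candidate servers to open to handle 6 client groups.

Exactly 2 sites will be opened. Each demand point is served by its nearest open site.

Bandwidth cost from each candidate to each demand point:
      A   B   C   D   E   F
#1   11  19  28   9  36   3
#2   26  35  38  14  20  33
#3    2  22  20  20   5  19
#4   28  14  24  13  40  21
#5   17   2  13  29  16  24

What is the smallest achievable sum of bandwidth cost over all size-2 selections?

Open {#1, #5}.
  A→#1 11, B→#5 2, C→#5 13, D→#1 9, E→#5 16, F→#1 3  ⇒ total 54.
Compare {#1, #3}: total 58.
Compare {#3, #5}: total 61.
No size-2 selection does better; minimum is 54.

54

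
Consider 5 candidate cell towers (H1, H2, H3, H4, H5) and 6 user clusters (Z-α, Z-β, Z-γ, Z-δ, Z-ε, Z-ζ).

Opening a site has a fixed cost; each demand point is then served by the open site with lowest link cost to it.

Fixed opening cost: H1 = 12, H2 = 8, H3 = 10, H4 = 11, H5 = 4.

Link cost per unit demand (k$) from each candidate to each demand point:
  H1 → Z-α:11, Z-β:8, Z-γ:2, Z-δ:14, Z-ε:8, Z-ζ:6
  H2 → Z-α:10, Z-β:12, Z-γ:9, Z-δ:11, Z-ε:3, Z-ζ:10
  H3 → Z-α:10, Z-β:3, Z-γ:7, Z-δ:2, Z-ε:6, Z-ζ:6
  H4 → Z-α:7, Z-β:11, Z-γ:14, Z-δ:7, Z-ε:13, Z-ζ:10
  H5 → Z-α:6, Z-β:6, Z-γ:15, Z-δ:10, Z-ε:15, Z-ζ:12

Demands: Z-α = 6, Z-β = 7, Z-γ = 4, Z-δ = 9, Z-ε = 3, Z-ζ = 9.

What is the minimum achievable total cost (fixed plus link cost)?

Open {H1, H2, H3, H5}: assign each demand point to its cheapest open site.
  Z-α→H5 6×6=36, Z-β→H3 7×3=21, Z-γ→H1 4×2=8, Z-δ→H3 9×2=18, Z-ε→H2 3×3=9, Z-ζ→H1 9×6=54
  link cost 146, fixed 34 → total 180.
Compare {H1, H3, H5}: link cost 155 + fixed 26 = 181.
Compare {H2, H3, H5}: link cost 166 + fixed 22 = 188.
Compare {H3, H5}: link cost 175 + fixed 14 = 189.
All other subsets cost ≥ 181. Minimum total cost: 180.

180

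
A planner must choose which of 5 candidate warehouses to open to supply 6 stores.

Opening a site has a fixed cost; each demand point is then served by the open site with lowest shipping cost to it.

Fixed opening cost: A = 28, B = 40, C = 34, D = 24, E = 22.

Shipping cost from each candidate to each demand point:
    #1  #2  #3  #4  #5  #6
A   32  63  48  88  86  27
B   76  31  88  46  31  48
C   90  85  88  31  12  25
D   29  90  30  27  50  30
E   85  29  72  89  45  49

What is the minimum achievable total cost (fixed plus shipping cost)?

232

Open {C, D, E}: assign each demand point to its cheapest open site.
  #1→D 29, #2→E 29, #3→D 30, #4→D 27, #5→C 12, #6→C 25
  shipping cost 152, fixed 80 → total 232.
Compare {D, E}: shipping cost 190 + fixed 46 = 236.
Compare {B, D}: shipping cost 178 + fixed 64 = 242.
Compare {B, C, D}: shipping cost 154 + fixed 98 = 252.
All other subsets cost ≥ 236. Minimum total cost: 232.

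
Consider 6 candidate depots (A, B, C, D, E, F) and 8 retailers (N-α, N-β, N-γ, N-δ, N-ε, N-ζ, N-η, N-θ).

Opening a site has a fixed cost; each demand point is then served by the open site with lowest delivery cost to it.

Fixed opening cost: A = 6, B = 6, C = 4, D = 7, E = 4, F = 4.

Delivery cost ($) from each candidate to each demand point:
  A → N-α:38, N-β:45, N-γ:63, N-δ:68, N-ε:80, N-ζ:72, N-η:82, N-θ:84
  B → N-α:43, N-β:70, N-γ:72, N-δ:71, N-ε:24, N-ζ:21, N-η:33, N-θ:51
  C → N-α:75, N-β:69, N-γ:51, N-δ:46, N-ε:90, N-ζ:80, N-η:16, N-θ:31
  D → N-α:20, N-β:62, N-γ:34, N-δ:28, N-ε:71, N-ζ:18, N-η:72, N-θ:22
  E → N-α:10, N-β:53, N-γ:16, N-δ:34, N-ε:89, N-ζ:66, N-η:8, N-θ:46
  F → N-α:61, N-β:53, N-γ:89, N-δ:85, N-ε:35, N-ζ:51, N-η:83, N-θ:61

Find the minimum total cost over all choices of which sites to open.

Open {A, B, D, E}: assign each demand point to its cheapest open site.
  N-α→E 10, N-β→A 45, N-γ→E 16, N-δ→D 28, N-ε→B 24, N-ζ→D 18, N-η→E 8, N-θ→D 22
  delivery cost 171, fixed 23 → total 194.
Compare {B, D, E}: delivery cost 179 + fixed 17 = 196.
Compare {A, B, C, D, E}: delivery cost 171 + fixed 27 = 198.
Compare {A, B, D, E, F}: delivery cost 171 + fixed 27 = 198.
All other subsets cost ≥ 196. Minimum total cost: 194.

194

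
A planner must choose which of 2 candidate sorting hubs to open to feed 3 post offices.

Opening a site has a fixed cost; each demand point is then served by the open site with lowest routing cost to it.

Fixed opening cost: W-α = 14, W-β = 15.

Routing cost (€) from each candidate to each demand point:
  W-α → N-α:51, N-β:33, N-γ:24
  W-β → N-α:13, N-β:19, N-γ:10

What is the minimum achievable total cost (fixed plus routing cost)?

57

Open {W-β}: assign each demand point to its cheapest open site.
  N-α→W-β 13, N-β→W-β 19, N-γ→W-β 10
  routing cost 42, fixed 15 → total 57.
Compare {W-α, W-β}: routing cost 42 + fixed 29 = 71.
Compare {W-α}: routing cost 108 + fixed 14 = 122.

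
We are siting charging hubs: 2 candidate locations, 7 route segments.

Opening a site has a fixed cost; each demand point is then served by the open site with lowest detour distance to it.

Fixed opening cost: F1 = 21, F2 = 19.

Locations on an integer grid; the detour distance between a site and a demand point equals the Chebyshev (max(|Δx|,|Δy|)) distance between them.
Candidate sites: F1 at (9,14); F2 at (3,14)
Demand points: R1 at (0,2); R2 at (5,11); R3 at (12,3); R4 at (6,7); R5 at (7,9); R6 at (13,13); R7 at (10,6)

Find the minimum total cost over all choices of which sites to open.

72

Open {F1}: assign each demand point to its cheapest open site.
  R1→F1 12, R2→F1 4, R3→F1 11, R4→F1 7, R5→F1 5, R6→F1 4, R7→F1 8
  detour distance 51, fixed 21 → total 72.
Compare {F2}: detour distance 56 + fixed 19 = 75.
Compare {F1, F2}: detour distance 50 + fixed 40 = 90.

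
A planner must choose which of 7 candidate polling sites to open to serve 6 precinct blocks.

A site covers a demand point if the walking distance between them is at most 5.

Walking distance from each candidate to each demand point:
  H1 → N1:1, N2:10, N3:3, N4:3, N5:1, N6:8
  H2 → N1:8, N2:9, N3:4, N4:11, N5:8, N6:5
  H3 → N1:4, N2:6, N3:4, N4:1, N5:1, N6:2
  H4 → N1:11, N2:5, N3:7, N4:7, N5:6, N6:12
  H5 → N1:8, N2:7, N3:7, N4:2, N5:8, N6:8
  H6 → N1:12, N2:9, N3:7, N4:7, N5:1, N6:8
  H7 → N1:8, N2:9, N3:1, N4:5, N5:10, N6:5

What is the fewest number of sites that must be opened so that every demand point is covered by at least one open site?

2

Coverage sets (demand points within 5 of each site):
  H1: {N1, N3, N4, N5}
  H2: {N3, N6}
  H3: {N1, N3, N4, N5, N6}
  H4: {N2}
  H5: {N4}
  H6: {N5}
  H7: {N3, N4, N6}
No single site covers all 6 demand points.
But {H3, H4} covers everything, so the minimum is 2.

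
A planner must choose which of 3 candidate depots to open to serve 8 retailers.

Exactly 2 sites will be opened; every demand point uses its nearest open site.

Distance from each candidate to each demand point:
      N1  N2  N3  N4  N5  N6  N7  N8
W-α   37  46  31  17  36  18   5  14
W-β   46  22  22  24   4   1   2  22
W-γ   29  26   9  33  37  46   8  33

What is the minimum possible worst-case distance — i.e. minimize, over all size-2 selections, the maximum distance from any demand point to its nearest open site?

Open {W-β, W-γ}.
  Farthest demand point is N1 at distance 29 (to W-γ); all others are ≤ 29.
With {W-α, W-γ} the worst case is 36.
With {W-α, W-β} the worst case is 37.
No size-2 selection achieves below 29.

29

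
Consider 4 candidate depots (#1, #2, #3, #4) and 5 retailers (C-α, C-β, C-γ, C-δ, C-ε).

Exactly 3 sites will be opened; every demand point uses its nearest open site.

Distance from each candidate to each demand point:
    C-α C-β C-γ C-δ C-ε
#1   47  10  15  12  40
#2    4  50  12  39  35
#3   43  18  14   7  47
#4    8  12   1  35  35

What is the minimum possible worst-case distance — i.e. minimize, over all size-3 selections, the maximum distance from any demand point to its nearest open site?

Open {#1, #2, #3}.
  Farthest demand point is C-ε at distance 35 (to #2); all others are ≤ 35.
With {#1, #2, #4} the worst case is 35.
With {#1, #3, #4} the worst case is 35.
No size-3 selection achieves below 35.

35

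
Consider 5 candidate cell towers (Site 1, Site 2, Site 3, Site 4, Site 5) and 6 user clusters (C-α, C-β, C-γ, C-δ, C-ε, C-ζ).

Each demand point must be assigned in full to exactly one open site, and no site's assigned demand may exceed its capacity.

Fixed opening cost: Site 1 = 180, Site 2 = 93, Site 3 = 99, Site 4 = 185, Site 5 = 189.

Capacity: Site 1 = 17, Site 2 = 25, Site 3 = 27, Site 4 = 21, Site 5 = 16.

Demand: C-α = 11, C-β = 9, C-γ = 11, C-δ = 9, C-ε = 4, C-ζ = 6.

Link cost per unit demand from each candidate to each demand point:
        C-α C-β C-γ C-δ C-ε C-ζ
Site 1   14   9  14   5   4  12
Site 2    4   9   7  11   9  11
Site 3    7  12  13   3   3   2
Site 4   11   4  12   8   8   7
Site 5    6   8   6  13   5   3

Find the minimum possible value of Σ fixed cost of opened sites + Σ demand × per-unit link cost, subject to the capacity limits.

Open {Site 2, Site 3}; cheapest assignment that respects the capacities:
  Site 2 (cap 25, load 24): C-β, C-γ, C-ε — cost 9×9 + 11×7 + 4×9 = 194
  Site 3 (cap 27, load 26): C-α, C-δ, C-ζ — cost 11×7 + 9×3 + 6×2 = 116
  Shipping 310, fixed 192 → total 502.
  Any other capacity-feasible assignment to {Site 2, Site 3} ships for at least 310.
Compare {Site 2, Site 3, Site 4}: its best feasible assignment gives total 585.
Compare {Site 2, Site 3, Site 5}: its best feasible assignment gives total 623.
Every other set of open sites that can feasibly serve all demand totals ≥ 585 even under its best assignment. Minimum: 502.

502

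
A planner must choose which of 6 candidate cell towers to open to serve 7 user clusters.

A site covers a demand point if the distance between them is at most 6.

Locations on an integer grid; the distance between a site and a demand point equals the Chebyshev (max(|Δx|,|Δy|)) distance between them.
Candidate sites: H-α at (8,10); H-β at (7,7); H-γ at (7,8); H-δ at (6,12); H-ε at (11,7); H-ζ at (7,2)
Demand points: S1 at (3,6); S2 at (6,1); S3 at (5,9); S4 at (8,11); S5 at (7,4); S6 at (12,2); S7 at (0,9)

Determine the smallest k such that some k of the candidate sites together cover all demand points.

2

Coverage sets (demand points within 6 of each site):
  H-α: {S1, S3, S4, S5}
  H-β: {S1, S2, S3, S4, S5, S6}
  H-γ: {S1, S3, S4, S5, S6}
  H-δ: {S1, S3, S4, S7}
  H-ε: {S2, S3, S4, S5, S6}
  H-ζ: {S1, S2, S5, S6}
No single site covers all 7 demand points.
But {H-β, H-δ} covers everything, so the minimum is 2.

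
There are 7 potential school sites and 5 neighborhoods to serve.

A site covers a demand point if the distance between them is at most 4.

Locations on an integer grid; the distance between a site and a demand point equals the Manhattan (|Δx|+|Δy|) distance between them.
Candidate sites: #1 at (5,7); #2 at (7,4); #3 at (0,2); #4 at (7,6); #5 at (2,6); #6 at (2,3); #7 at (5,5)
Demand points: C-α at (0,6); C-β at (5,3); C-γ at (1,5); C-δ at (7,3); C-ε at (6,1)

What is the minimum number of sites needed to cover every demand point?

Coverage sets (demand points within 4 of each site):
  #1: {C-β}
  #2: {C-β, C-δ, C-ε}
  #3: {C-α, C-γ}
  #4: {C-δ}
  #5: {C-α, C-γ}
  #6: {C-β, C-γ}
  #7: {C-β, C-γ, C-δ}
No single site covers all 5 demand points.
But {#2, #3} covers everything, so the minimum is 2.

2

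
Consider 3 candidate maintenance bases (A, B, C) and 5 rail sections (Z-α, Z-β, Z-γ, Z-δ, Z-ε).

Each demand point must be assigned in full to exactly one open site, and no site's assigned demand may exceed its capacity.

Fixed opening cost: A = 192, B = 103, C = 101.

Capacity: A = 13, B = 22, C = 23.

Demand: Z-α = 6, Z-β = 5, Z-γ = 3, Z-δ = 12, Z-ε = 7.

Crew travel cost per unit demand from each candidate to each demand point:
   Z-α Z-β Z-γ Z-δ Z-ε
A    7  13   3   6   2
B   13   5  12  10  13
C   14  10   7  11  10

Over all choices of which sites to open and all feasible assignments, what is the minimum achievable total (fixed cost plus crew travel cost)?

524

Open {B, C}; cheapest assignment that respects the capacities:
  B (cap 22, load 17): Z-β, Z-δ — cost 5×5 + 12×10 = 145
  C (cap 23, load 16): Z-α, Z-γ, Z-ε — cost 6×14 + 3×7 + 7×10 = 175
  Shipping 320, fixed 204 → total 524.
  Any other capacity-feasible assignment to {B, C} ships for at least 320.
Compare {A, B}: its best feasible assignment gives total 532.
Compare {A, C}: its best feasible assignment gives total 552.
Every other set of open sites that can feasibly serve all demand totals ≥ 532 even under its best assignment. Minimum: 524.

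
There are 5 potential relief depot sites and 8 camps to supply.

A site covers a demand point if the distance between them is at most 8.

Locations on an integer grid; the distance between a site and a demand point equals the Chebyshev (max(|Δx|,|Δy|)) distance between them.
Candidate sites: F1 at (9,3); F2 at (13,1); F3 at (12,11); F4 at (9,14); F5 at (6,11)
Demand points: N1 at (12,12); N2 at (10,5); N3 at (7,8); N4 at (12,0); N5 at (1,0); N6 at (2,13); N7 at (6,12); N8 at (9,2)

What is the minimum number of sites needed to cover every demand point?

Coverage sets (demand points within 8 of each site):
  F1: {N2, N3, N4, N5, N8}
  F2: {N2, N3, N4, N8}
  F3: {N1, N2, N3, N7}
  F4: {N1, N3, N6, N7}
  F5: {N1, N2, N3, N6, N7}
No single site covers all 8 demand points.
But {F1, F4} covers everything, so the minimum is 2.

2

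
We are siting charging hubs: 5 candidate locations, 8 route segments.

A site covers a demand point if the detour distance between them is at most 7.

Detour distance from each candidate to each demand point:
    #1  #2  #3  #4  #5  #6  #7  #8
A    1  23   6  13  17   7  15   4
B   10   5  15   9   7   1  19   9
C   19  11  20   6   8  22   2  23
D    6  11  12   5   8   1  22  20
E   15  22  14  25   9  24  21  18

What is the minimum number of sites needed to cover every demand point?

Coverage sets (demand points within 7 of each site):
  A: {#1, #3, #6, #8}
  B: {#2, #5, #6}
  C: {#4, #7}
  D: {#1, #4, #6}
  E: {}
No 2 sites suffice: every size-2 union leaves at least one demand point uncovered.
But {A, B, C} covers everything, so the minimum is 3.

3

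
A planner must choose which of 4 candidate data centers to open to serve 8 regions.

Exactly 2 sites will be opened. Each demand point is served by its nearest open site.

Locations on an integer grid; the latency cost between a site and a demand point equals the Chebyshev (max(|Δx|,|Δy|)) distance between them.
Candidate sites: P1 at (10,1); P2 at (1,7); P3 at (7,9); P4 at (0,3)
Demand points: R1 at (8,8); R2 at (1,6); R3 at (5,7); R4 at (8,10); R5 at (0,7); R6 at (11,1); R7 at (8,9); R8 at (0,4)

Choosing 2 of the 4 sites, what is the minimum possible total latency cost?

Open {P2, P3}.
  R1→P3 1, R2→P2 1, R3→P3 2, R4→P3 1, R5→P2 1, R6→P3 8, R7→P3 1, R8→P2 3  ⇒ total 18.
Compare {P3, P4}: total 21.
Compare {P1, P3}: total 26.
No size-2 selection does better; minimum is 18.

18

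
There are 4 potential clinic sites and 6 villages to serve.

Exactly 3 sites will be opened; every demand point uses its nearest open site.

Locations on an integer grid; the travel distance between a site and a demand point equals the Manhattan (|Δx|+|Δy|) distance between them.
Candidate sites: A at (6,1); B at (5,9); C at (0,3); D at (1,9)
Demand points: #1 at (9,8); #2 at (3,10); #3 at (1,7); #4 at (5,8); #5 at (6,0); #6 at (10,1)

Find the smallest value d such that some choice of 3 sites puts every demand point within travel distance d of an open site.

5

Open {A, B, C}.
  Farthest demand point is #1 at travel distance 5 (to B); all others are ≤ 5.
With {A, B, D} the worst case is 5.
With {A, C, D} the worst case is 9.
No size-3 selection achieves below 5.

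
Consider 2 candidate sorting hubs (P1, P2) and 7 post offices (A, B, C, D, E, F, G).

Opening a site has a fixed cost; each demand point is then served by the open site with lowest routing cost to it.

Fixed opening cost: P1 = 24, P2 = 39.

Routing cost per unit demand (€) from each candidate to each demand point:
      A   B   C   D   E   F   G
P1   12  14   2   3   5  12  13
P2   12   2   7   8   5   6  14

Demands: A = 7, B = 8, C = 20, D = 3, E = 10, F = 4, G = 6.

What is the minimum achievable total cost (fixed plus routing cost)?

Open {P1, P2}: assign each demand point to its cheapest open site.
  A→P1 7×12=84, B→P2 8×2=16, C→P1 20×2=40, D→P1 3×3=9, E→P1 10×5=50, F→P2 4×6=24, G→P1 6×13=78
  routing cost 301, fixed 63 → total 364.
Compare {P1}: routing cost 421 + fixed 24 = 445.
Compare {P2}: routing cost 422 + fixed 39 = 461.

364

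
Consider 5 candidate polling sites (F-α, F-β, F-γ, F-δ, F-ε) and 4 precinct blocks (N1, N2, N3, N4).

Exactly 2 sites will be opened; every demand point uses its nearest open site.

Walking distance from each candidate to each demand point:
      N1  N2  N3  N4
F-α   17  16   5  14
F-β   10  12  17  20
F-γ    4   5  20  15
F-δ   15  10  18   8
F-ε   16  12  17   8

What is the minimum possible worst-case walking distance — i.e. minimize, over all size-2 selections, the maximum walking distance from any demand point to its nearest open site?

Open {F-α, F-β}.
  Farthest demand point is N4 at walking distance 14 (to F-α); all others are ≤ 14.
With {F-α, F-γ} the worst case is 14.
With {F-α, F-δ} the worst case is 15.
No size-2 selection achieves below 14.

14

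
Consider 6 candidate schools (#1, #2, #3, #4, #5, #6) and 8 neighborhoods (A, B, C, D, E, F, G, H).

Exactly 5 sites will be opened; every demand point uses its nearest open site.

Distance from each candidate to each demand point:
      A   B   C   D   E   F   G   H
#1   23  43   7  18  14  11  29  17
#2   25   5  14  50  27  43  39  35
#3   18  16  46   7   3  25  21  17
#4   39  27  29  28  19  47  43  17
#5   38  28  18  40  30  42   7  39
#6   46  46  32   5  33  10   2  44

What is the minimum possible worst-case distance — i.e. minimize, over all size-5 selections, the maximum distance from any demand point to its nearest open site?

18

Open {#1, #2, #3, #4, #5}.
  Farthest demand point is A at distance 18 (to #3); all others are ≤ 18.
With {#1, #2, #3, #4, #6} the worst case is 18.
With {#1, #2, #3, #5, #6} the worst case is 18.
No size-5 selection achieves below 18.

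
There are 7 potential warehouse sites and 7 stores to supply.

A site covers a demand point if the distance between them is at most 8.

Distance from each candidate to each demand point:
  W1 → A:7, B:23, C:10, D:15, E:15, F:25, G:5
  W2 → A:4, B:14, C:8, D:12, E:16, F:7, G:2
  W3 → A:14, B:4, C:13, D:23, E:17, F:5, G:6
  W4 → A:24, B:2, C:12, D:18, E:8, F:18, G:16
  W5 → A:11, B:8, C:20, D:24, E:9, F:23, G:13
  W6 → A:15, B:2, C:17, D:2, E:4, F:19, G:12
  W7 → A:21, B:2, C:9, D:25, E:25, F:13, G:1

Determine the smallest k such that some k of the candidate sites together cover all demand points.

Coverage sets (demand points within 8 of each site):
  W1: {A, G}
  W2: {A, C, F, G}
  W3: {B, F, G}
  W4: {B, E}
  W5: {B}
  W6: {B, D, E}
  W7: {B, G}
No single site covers all 7 demand points.
But {W2, W6} covers everything, so the minimum is 2.

2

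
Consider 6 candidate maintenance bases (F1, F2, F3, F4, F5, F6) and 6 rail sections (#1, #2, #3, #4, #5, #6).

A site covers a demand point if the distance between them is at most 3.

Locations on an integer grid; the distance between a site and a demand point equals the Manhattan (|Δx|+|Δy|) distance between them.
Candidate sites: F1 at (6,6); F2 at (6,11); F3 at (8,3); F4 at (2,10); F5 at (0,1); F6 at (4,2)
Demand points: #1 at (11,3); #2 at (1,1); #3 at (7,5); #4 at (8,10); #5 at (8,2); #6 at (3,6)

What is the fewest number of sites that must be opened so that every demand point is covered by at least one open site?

Coverage sets (demand points within 3 of each site):
  F1: {#3, #6}
  F2: {#4}
  F3: {#1, #3, #5}
  F4: {}
  F5: {#2}
  F6: {}
No 3 sites suffice: every size-3 union leaves at least one demand point uncovered.
But {F1, F2, F3, F5} covers everything, so the minimum is 4.

4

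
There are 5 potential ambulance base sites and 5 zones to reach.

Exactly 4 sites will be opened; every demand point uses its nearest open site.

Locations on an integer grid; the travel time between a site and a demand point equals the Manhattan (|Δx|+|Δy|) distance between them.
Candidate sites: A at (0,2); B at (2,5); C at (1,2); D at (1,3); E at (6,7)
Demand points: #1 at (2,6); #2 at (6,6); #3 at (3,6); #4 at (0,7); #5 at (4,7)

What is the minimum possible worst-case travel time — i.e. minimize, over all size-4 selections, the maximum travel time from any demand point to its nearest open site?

Open {A, B, C, E}.
  Farthest demand point is #4 at travel time 4 (to B); all others are ≤ 4.
With {A, B, D, E} the worst case is 4.
With {B, C, D, E} the worst case is 4.
No size-4 selection achieves below 4.

4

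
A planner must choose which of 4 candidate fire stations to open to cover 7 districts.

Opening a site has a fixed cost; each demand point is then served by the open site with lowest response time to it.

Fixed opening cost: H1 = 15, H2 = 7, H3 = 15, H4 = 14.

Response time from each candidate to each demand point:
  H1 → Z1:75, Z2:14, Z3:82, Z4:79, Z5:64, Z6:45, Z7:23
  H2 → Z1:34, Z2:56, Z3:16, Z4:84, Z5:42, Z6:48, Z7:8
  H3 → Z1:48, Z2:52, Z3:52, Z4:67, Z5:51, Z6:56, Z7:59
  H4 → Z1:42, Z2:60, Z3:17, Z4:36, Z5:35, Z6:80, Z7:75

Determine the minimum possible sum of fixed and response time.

Open {H1, H2, H4}: assign each demand point to its cheapest open site.
  Z1→H2 34, Z2→H1 14, Z3→H2 16, Z4→H4 36, Z5→H4 35, Z6→H1 45, Z7→H2 8
  response time 188, fixed 36 → total 224.
Compare {H1, H2, H3, H4}: response time 188 + fixed 51 = 239.
Compare {H1, H4}: response time 212 + fixed 29 = 241.
Compare {H2, H4}: response time 233 + fixed 21 = 254.
All other subsets cost ≥ 239. Minimum total cost: 224.

224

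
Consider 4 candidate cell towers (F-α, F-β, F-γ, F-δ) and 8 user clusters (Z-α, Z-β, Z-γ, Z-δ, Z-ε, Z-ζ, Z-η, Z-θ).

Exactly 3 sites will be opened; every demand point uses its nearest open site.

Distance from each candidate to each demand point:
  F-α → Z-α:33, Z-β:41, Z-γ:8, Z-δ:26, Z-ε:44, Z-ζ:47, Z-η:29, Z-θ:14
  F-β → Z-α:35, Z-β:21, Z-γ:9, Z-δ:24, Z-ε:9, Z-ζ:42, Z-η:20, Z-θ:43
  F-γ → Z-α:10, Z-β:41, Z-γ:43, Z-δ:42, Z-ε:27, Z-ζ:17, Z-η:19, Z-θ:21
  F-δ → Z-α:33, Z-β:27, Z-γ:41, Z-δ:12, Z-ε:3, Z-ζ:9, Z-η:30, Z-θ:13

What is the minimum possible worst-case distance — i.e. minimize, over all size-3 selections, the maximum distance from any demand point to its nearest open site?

Open {F-β, F-γ, F-δ}.
  Farthest demand point is Z-β at distance 21 (to F-β); all others are ≤ 21.
With {F-α, F-β, F-γ} the worst case is 24.
With {F-α, F-γ, F-δ} the worst case is 27.
No size-3 selection achieves below 21.

21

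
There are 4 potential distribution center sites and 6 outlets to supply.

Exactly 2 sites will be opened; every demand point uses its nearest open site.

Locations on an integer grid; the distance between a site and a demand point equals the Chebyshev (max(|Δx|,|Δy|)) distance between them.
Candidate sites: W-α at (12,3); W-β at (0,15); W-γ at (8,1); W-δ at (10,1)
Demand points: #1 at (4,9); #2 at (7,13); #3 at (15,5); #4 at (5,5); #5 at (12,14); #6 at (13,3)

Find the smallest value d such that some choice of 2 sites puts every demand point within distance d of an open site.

11

Open {W-α, W-β}.
  Farthest demand point is #5 at distance 11 (to W-α); all others are ≤ 11.
With {W-α, W-γ} the worst case is 11.
With {W-α, W-δ} the worst case is 11.
No size-2 selection achieves below 11.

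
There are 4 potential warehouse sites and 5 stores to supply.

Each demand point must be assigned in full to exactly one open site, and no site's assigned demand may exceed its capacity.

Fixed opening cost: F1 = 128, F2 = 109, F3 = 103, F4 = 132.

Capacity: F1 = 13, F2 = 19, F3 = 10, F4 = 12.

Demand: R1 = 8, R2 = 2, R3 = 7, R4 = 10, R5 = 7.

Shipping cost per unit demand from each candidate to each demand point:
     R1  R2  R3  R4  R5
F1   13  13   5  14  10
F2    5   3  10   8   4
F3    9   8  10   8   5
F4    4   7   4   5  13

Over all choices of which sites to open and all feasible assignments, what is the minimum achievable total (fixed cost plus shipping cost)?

526

Open {F2, F3, F4}; cheapest assignment that respects the capacities:
  F2 (cap 19, load 17): R1, R2, R5 — cost 8×5 + 2×3 + 7×4 = 74
  F3 (cap 10, load 10): R4 — cost 10×8 = 80
  F4 (cap 12, load 7): R3 — cost 7×4 = 28
  Shipping 182, fixed 344 → total 526.
  Any other capacity-feasible assignment to {F2, F3, F4} ships for at least 182.
Compare {F1, F2, F4}: its best feasible assignment gives total 528.
Compare {F1, F2, F3}: its best feasible assignment gives total 529.
Every other set of open sites that can feasibly serve all demand totals ≥ 528 even under its best assignment. Minimum: 526.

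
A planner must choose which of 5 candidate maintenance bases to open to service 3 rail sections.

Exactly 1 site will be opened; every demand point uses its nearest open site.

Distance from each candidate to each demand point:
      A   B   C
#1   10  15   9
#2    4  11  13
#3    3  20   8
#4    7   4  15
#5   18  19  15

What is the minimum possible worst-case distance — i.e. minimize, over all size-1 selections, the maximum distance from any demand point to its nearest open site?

Open {#2}.
  Farthest demand point is C at distance 13 (to #2); all others are ≤ 13.
With {#1} the worst case is 15.
With {#4} the worst case is 15.
No size-1 selection achieves below 13.

13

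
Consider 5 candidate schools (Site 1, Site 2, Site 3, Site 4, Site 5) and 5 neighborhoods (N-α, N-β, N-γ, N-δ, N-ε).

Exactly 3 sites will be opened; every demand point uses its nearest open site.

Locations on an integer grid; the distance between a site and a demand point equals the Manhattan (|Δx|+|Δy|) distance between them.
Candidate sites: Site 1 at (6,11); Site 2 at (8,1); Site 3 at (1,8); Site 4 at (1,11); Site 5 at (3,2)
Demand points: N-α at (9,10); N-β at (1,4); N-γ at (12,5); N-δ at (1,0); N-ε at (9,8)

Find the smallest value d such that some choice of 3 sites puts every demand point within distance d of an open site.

Open {Site 1, Site 2, Site 3}.
  Farthest demand point is N-γ at distance 8 (to Site 2); all others are ≤ 8.
With {Site 1, Site 2, Site 4} the worst case is 8.
With {Site 1, Site 2, Site 5} the worst case is 8.
No size-3 selection achieves below 8.

8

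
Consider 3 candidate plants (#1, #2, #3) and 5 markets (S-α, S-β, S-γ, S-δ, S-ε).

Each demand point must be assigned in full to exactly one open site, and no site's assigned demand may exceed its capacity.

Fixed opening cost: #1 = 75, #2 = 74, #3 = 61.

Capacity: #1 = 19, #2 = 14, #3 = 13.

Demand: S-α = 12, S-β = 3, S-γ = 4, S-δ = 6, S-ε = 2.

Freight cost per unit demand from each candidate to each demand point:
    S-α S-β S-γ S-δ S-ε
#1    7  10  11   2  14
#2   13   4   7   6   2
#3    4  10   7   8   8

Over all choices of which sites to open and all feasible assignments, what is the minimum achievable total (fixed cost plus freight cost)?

289

Open {#1, #2}; cheapest assignment that respects the capacities:
  #1 (cap 19, load 18): S-α, S-δ — cost 12×7 + 6×2 = 96
  #2 (cap 14, load 9): S-β, S-γ, S-ε — cost 3×4 + 4×7 + 2×2 = 44
  Shipping 140, fixed 149 → total 289.
  Any other capacity-feasible assignment to {#1, #2} ships for at least 140.
Compare {#1, #3}: its best feasible assignment gives total 298.
Compare {#1, #2, #3}: its best feasible assignment gives total 314.
Every other set of open sites that can feasibly serve all demand totals ≥ 298 even under its best assignment. Minimum: 289.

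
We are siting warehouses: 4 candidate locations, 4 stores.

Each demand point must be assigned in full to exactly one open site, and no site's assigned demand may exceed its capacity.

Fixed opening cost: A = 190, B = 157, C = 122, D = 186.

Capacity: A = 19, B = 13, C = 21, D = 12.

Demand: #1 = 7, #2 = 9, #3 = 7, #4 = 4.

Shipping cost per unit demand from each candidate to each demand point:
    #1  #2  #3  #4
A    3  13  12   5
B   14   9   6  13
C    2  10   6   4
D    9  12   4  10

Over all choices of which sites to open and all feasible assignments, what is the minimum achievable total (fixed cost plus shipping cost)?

Open {B, C}; cheapest assignment that respects the capacities:
  B (cap 13, load 9): #2 — cost 9×9 = 81
  C (cap 21, load 18): #1, #3, #4 — cost 7×2 + 7×6 + 4×4 = 72
  Shipping 153, fixed 279 → total 432.
  Any other capacity-feasible assignment to {B, C} ships for at least 153.
Compare {C, D}: its best feasible assignment gives total 456.
Compare {A, C}: its best feasible assignment gives total 481.
Every other set of open sites that can feasibly serve all demand totals ≥ 456 even under its best assignment. Minimum: 432.

432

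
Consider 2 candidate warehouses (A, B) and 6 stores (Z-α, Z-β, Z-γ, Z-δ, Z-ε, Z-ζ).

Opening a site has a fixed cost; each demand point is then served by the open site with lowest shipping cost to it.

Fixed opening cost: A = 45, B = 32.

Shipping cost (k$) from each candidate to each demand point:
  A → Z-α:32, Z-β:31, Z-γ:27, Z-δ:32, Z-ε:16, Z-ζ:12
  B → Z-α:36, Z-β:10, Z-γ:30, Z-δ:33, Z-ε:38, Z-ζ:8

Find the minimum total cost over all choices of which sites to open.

187

Open {B}: assign each demand point to its cheapest open site.
  Z-α→B 36, Z-β→B 10, Z-γ→B 30, Z-δ→B 33, Z-ε→B 38, Z-ζ→B 8
  shipping cost 155, fixed 32 → total 187.
Compare {A}: shipping cost 150 + fixed 45 = 195.
Compare {A, B}: shipping cost 125 + fixed 77 = 202.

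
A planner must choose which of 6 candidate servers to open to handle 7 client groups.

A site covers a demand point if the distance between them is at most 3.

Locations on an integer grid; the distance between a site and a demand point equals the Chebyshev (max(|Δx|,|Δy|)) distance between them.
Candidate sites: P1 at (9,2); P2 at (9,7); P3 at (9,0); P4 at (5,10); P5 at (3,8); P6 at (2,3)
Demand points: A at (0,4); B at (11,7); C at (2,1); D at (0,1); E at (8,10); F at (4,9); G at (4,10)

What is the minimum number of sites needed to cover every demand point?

Coverage sets (demand points within 3 of each site):
  P1: {}
  P2: {B, E}
  P3: {}
  P4: {E, F, G}
  P5: {F, G}
  P6: {A, C, D}
No 2 sites suffice: every size-2 union leaves at least one demand point uncovered.
But {P2, P4, P6} covers everything, so the minimum is 3.

3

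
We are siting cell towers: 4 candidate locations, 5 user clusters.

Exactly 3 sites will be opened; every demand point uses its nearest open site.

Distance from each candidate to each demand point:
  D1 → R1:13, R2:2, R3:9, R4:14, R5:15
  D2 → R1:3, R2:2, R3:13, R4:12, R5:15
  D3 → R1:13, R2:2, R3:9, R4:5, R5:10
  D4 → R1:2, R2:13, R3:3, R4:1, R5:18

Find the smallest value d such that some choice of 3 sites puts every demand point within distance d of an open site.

Open {D1, D2, D3}.
  Farthest demand point is R5 at distance 10 (to D3); all others are ≤ 10.
With {D1, D3, D4} the worst case is 10.
With {D2, D3, D4} the worst case is 10.
No size-3 selection achieves below 10.

10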